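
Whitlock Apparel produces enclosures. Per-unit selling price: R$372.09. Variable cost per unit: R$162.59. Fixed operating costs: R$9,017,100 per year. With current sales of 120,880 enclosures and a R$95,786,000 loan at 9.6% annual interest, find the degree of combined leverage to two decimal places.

At 120,880 units, contribution = 120,880 × R$209.50 = R$25,324,360.00.
Operating income = contribution − fixed costs = R$25,324,360.00 − R$9,017,100 = R$16,307,260.00. Interest = R$9,195,456.00.
DOL = R$25,324,360.00 ÷ R$16,307,260.00 = 1.5530; DFL = R$16,307,260.00 ÷ R$7,111,804.00 = 2.2930.
Combined leverage = 1.5530 × 2.2930 = 3.5610.

3.56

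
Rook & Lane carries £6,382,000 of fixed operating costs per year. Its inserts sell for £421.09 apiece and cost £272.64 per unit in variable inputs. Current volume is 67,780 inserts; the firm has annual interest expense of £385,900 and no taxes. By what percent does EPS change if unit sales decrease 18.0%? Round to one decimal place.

Contribution at this volume is 67,780 × £148.45 = £10,061,941.00.
Subtracting fixed costs: EBIT = £10,061,941.00 − £6,382,000 = £3,679,941.00.
Interest = £385,900.00, so EBIT − I = £3,294,041.00.
Degree of combined leverage = contribution ÷ (EBIT − I) = £10,061,941.00 ÷ £3,294,041.00 = 3.0546.
%ΔEPS = DCL × %ΔSales = 3.0546 × -18.0% = -55.0%.

-55.0%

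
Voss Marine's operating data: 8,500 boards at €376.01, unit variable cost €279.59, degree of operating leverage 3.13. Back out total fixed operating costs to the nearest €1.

€557,727

At 8,500 units, contribution = 8,500 × €96.42 = €819,570.00.
Since DOL = CM ÷ EBIT, EBIT = €819,570.00 ÷ 3.13 = €261,843.45.
Fixed costs = CM − EBIT = €819,570.00 − €261,843.45 = €557,727.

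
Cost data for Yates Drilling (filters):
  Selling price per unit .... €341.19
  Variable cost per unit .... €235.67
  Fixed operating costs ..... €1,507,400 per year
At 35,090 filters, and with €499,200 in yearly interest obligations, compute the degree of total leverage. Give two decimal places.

Total contribution margin = 35,090 × €105.52 = €3,702,696.80.
Operating income = contribution − fixed costs = €3,702,696.80 − €1,507,400 = €2,195,296.80. Interest = €499,200.00, so EBIT − I = €1,696,096.80.
DCL = contribution ÷ (EBIT − I) = €3,702,696.80 ÷ €1,696,096.80 = 2.1831.

2.18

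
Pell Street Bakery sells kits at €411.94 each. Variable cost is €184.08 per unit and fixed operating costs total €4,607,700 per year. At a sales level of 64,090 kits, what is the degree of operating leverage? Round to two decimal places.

At 64,090 units, contribution = 64,090 × €227.86 = €14,603,547.40.
Operating income = contribution − fixed costs = €14,603,547.40 − €4,607,700 = €9,995,847.40.
Degree of operating leverage = €14,603,547.40 / €9,995,847.40 = 1.4610.

1.46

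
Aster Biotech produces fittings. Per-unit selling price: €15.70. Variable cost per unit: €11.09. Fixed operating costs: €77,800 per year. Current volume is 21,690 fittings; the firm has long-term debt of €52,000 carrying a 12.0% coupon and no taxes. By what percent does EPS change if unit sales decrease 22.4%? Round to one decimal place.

Contribution at this volume is 21,690 × €4.61 = €99,990.90.
EBIT = €99,990.90 − €77,800 = €22,190.90.
After interest of €6,240.00, pre-tax earnings = €15,950.90.
Degree of combined leverage = contribution ÷ (EBIT − I) = €99,990.90 ÷ €15,950.90 = 6.2687.
EPS therefore changes by 6.2687 × (-22.4%) = -140.4%.

-140.4%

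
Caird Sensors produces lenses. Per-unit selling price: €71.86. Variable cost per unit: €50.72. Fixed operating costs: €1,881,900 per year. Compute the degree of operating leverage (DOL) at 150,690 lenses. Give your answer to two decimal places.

At 150,690 units, contribution = 150,690 × €21.14 = €3,185,586.60.
Operating income = contribution − fixed costs = €3,185,586.60 − €1,881,900 = €1,303,686.60.
DOL = contribution ÷ EBIT = €3,185,586.60 ÷ €1,303,686.60 = 2.4435.

2.44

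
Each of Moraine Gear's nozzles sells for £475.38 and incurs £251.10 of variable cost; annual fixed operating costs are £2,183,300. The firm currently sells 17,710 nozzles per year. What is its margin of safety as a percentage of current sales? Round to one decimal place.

Each unit contributes £475.38 − £251.10 = £224.28. Break-even units = £2,183,300 ÷ £224.28 = 9,734.71; break-even revenue = 9,734.71 × £475.38 = £4,627,684.83.
Current sales = 17,710 × £475.38 = £8,418,979.80.
Margin of safety = (£8,418,979.80 − £4,627,684.83) ÷ £8,418,979.80 = 45.0%.

45.0%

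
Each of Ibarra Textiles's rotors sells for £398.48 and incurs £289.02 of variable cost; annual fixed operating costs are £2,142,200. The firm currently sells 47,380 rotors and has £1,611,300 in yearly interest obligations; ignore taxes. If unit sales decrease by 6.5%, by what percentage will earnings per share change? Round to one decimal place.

Contribution at this volume is 47,380 × £109.46 = £5,186,214.80.
EBIT = £5,186,214.80 − £2,142,200 = £3,044,014.80.
Interest = £1,611,300.00, so EBIT − I = £1,432,714.80.
Degree of combined leverage = contribution ÷ (EBIT − I) = £5,186,214.80 ÷ £1,432,714.80 = 3.6199.
%ΔEPS = DCL × %ΔSales = 3.6199 × -6.5% = -23.5%.

-23.5%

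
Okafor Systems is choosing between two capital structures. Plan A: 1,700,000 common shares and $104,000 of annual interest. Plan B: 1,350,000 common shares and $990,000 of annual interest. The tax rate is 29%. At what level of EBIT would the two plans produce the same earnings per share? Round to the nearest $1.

$4,407,429

At indifference, (EBIT − 104,000)(1 − t)/1,700,000 = (EBIT − 990,000)(1 − t)/1,350,000.
Cancelling (1 − t) and cross-multiplying: 1,350,000·(EBIT − 104,000) = 1,700,000·(EBIT − 990,000).
EBIT × (1,700,000 − 1,350,000) = 990,000 × 1,700,000 − 104,000 × 1,350,000 = 1,542,600,000,000, so EBIT = 1,542,600,000,000 ÷ 350,000 = 4,407,428.57.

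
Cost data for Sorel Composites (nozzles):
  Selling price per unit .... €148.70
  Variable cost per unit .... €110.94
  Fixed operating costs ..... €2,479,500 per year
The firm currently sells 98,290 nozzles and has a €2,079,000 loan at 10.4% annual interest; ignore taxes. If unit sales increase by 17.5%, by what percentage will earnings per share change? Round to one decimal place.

+63.9%

Total contribution margin = 98,290 × €37.76 = €3,711,430.40.
Operating income = contribution − fixed costs = €3,711,430.40 − €2,479,500 = €1,231,930.40.
Interest = €216,216.00, so EBIT − I = €1,015,714.40.
DCL = total CM / (EBIT − I) = €3,711,430.40 / €1,015,714.40 = 3.6540.
EPS therefore changes by 3.6540 × (+17.5%) = +63.9%.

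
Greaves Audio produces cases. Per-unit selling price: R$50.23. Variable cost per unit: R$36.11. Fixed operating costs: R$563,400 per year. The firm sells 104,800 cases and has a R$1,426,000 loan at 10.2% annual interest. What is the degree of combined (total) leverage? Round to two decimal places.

At 104,800 units, contribution = 104,800 × R$14.12 = R$1,479,776.00.
EBIT = R$1,479,776.00 − R$563,400 = R$916,376.00. Interest = R$145,452.00.
DOL = R$1,479,776.00 ÷ R$916,376.00 = 1.6148; DFL = R$916,376.00 ÷ R$770,924.00 = 1.1887.
Combined leverage = 1.6148 × 1.1887 = 1.9195.

1.92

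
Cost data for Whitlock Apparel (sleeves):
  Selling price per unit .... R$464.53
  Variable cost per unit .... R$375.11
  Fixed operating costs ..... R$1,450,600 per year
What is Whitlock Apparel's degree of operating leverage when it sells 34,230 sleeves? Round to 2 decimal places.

1.90

At 34,230 units, contribution = 34,230 × R$89.42 = R$3,060,846.60.
Subtracting fixed costs: EBIT = R$3,060,846.60 − R$1,450,600 = R$1,610,246.60.
So DOL = total CM / EBIT = R$3,060,846.60 / R$1,610,246.60 = 1.9009.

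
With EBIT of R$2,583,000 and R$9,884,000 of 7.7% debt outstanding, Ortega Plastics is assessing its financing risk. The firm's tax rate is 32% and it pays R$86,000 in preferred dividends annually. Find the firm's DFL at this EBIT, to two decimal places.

1.52

Annual interest charges come to R$761,068.00.
Preferred dividends grossed up pre-tax: R$86,000 / (1 − 0.32) = R$126,470.59.
DFL = EBIT ÷ [EBIT − I − D_p/(1−t)] = R$2,583,000 ÷ [R$2,583,000 − R$761,068.00 − R$126,470.59] = R$2,583,000 ÷ R$1,695,461.41 = 1.5235.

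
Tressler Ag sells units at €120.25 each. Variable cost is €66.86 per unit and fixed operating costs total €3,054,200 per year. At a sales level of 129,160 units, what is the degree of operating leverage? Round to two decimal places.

1.80

Contribution at this volume is 129,160 × €53.39 = €6,895,852.40.
Operating income = contribution − fixed costs = €6,895,852.40 − €3,054,200 = €3,841,652.40.
DOL = contribution ÷ EBIT = €6,895,852.40 ÷ €3,841,652.40 = 1.7950.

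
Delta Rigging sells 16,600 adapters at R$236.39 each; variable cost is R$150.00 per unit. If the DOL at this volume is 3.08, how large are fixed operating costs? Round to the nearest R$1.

R$968,466

At 16,600 units, contribution = 16,600 × R$86.39 = R$1,434,074.00.
Since DOL = CM ÷ EBIT, EBIT = R$1,434,074.00 ÷ 3.08 = R$465,608.44.
And FC = contribution − EBIT = R$1,434,074.00 − R$465,608.44 = R$968,466.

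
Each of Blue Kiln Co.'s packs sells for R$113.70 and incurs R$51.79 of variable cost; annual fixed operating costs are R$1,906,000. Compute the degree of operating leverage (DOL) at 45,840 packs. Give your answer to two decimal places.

3.05

Contribution at this volume is 45,840 × R$61.91 = R$2,837,954.40.
Subtracting fixed costs: EBIT = R$2,837,954.40 − R$1,906,000 = R$931,954.40.
So DOL = total CM / EBIT = R$2,837,954.40 / R$931,954.40 = 3.0452.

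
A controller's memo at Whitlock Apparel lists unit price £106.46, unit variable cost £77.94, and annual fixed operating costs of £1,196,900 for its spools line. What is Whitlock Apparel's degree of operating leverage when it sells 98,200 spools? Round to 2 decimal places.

1.75

Contribution at this volume is 98,200 × £28.52 = £2,800,664.00.
Subtracting fixed costs: EBIT = £2,800,664.00 − £1,196,900 = £1,603,764.00.
Degree of operating leverage = £2,800,664.00 / £1,603,764.00 = 1.7463.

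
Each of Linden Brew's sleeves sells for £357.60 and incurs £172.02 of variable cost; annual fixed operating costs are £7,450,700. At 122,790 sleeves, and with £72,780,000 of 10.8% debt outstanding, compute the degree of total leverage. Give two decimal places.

At 122,790 units, contribution = 122,790 × £185.58 = £22,787,368.20.
Operating income = contribution − fixed costs = £22,787,368.20 − £7,450,700 = £15,336,668.20. Interest = £7,860,240.00, so EBIT − I = £7,476,428.20.
DCL = contribution ÷ (EBIT − I) = £22,787,368.20 ÷ £7,476,428.20 = 3.0479.

3.05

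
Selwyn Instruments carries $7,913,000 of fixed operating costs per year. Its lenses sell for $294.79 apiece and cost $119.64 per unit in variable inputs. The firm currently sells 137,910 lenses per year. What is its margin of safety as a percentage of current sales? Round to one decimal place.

67.2%

Each unit contributes $294.79 − $119.64 = $175.15. Break-even units = $7,913,000 ÷ $175.15 = 45,178.42; break-even revenue = 45,178.42 × $294.79 = $13,318,145.99.
Current sales = 137,910 × $294.79 = $40,654,488.90.
Margin of safety = ($40,654,488.90 − $13,318,145.99) ÷ $40,654,488.90 = 67.2%.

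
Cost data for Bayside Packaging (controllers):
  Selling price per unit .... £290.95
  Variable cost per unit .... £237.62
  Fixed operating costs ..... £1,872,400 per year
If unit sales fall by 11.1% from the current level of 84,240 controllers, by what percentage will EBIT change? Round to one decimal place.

-19.0%

Contribution at this volume is 84,240 × £53.33 = £4,492,519.20.
EBIT = £4,492,519.20 − £1,872,400 = £2,620,119.20.
Degree of operating leverage = £4,492,519.20 / £2,620,119.20 = 1.7146.
%ΔEBIT = DOL × %ΔSales = 1.7146 × -11.1% = -19.0%.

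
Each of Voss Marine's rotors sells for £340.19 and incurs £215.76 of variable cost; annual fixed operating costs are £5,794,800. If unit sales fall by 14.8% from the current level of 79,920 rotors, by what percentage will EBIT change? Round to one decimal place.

Contribution at this volume is 79,920 × £124.43 = £9,944,445.60.
EBIT = £9,944,445.60 − £5,794,800 = £4,149,645.60.
So DOL = total CM / EBIT = £9,944,445.60 / £4,149,645.60 = 2.3965.
So EBIT moves 2.3965 × (-14.8%) = -35.5%.

-35.5%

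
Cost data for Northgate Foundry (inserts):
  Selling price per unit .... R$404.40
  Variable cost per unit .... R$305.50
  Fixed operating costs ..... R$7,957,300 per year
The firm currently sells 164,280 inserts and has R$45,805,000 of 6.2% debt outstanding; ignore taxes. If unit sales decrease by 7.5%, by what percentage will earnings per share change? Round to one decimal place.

Total contribution margin = 164,280 × R$98.90 = R$16,247,292.00.
Subtracting fixed costs: EBIT = R$16,247,292.00 − R$7,957,300 = R$8,289,992.00.
Interest = R$2,839,910.00, so EBIT − I = R$5,450,082.00.
DCL = total CM / (EBIT − I) = R$16,247,292.00 / R$5,450,082.00 = 2.9811.
%ΔEPS = DCL × %ΔSales = 2.9811 × -7.5% = -22.4%.

-22.4%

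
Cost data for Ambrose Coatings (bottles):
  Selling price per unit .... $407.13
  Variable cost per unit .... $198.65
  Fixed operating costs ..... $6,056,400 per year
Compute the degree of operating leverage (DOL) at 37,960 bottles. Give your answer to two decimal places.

4.26

At 37,960 units, contribution = 37,960 × $208.48 = $7,913,900.80.
Subtracting fixed costs: EBIT = $7,913,900.80 − $6,056,400 = $1,857,500.80.
So DOL = total CM / EBIT = $7,913,900.80 / $1,857,500.80 = 4.2605.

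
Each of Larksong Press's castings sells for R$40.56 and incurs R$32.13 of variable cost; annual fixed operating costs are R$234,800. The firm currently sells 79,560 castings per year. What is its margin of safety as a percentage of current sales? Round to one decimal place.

65.0%

Each unit contributes R$40.56 − R$32.13 = R$8.43. Break-even units = R$234,800 ÷ R$8.43 = 27,852.91; break-even revenue = 27,852.91 × R$40.56 = R$1,129,713.88.
Actual sales revenue = 79,560 × R$40.56 = R$3,226,953.60.
Margin of safety = (R$3,226,953.60 − R$1,129,713.88) ÷ R$3,226,953.60 = 65.0%.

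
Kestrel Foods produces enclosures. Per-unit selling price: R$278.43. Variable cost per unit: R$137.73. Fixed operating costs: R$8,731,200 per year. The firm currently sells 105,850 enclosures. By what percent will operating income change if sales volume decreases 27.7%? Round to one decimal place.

Total contribution margin = 105,850 × R$140.70 = R$14,893,095.00.
Operating income = contribution − fixed costs = R$14,893,095.00 − R$8,731,200 = R$6,161,895.00.
Degree of operating leverage = R$14,893,095.00 / R$6,161,895.00 = 2.4170.
%ΔEBIT = DOL × %ΔSales = 2.4170 × -27.7% = -66.9%.

-66.9%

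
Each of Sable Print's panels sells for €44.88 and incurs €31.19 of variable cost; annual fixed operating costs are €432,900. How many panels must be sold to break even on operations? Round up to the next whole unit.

Contribution margin per unit = €44.88 − €31.19 = €13.69.
Break-even volume = fixed costs ÷ CM per unit = €432,900 ÷ €13.69 = 31,621.62, so 31,622 panels.

31,622 panels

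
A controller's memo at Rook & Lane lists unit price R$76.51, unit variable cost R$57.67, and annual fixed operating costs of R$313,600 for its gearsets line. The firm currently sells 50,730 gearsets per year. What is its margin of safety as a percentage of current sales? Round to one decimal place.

Contribution margin per unit = R$76.51 − R$57.67 = R$18.84. Break-even units = R$313,600 ÷ R$18.84 = 16,645.44; break-even revenue = 16,645.44 × R$76.51 = R$1,273,542.25.
Current sales = 50,730 × R$76.51 = R$3,881,352.30.
Margin of safety = (R$3,881,352.30 − R$1,273,542.25) ÷ R$3,881,352.30 = 67.2%.

67.2%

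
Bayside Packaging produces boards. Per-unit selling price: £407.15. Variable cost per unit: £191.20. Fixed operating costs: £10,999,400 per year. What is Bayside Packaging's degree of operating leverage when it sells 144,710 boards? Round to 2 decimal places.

Total contribution margin = 144,710 × £215.95 = £31,250,124.50.
Operating income = contribution − fixed costs = £31,250,124.50 − £10,999,400 = £20,250,724.50.
So DOL = total CM / EBIT = £31,250,124.50 / £20,250,724.50 = 1.5432.

1.54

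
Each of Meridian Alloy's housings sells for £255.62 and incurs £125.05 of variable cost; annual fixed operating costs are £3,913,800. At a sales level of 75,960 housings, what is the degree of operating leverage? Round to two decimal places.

1.65

Contribution at this volume is 75,960 × £130.57 = £9,918,097.20.
Operating income = contribution − fixed costs = £9,918,097.20 − £3,913,800 = £6,004,297.20.
Degree of operating leverage = £9,918,097.20 / £6,004,297.20 = 1.6518.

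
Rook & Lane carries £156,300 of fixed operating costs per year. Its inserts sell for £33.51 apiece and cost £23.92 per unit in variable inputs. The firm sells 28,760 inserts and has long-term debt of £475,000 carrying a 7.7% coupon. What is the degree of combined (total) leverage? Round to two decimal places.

Contribution at this volume is 28,760 × £9.59 = £275,808.40.
Operating income = contribution − fixed costs = £275,808.40 − £156,300 = £119,508.40. Interest = £36,575.00.
DOL = £275,808.40 ÷ £119,508.40 = 2.3079; DFL = £119,508.40 ÷ £82,933.40 = 1.4410.
Combined leverage = 2.3079 × 1.4410 = 3.3257.

3.33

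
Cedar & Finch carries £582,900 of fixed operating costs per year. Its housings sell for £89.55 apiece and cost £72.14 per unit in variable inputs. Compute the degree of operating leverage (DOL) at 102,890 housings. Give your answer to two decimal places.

Total contribution margin = 102,890 × £17.41 = £1,791,314.90.
Subtracting fixed costs: EBIT = £1,791,314.90 − £582,900 = £1,208,414.90.
DOL = contribution ÷ EBIT = £1,791,314.90 ÷ £1,208,414.90 = 1.4824.

1.48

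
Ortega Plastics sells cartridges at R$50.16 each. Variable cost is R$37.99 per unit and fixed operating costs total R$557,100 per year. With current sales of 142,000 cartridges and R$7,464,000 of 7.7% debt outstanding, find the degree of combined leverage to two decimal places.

2.90

Contribution at this volume is 142,000 × R$12.17 = R$1,728,140.00.
EBIT = R$1,728,140.00 − R$557,100 = R$1,171,040.00. Interest = R$574,728.00, so EBIT − I = R$596,312.00.
DCL = contribution ÷ (EBIT − I) = R$1,728,140.00 ÷ R$596,312.00 = 2.8980.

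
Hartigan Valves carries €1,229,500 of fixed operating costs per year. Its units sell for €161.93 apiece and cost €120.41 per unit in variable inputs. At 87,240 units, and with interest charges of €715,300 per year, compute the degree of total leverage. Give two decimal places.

Contribution at this volume is 87,240 × €41.52 = €3,622,204.80.
Subtracting fixed costs: EBIT = €3,622,204.80 − €1,229,500 = €2,392,704.80. Interest = €715,300.00.
DOL = €3,622,204.80 ÷ €2,392,704.80 = 1.5139; DFL = €2,392,704.80 ÷ €1,677,404.80 = 1.4264.
Combined leverage = 1.5139 × 1.4264 = 2.1594.

2.16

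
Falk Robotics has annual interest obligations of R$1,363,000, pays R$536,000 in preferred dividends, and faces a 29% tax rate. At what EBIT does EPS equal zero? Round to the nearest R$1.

R$2,117,930

Preferred dividends are paid after tax, so their pre-tax equivalent is R$536,000 ÷ (1 − 0.29) = R$754,929.58.
EPS = 0 when EBIT covers interest plus the pre-tax preferred burden: R$1,363,000 + R$754,929.58 = R$2,117,929.58.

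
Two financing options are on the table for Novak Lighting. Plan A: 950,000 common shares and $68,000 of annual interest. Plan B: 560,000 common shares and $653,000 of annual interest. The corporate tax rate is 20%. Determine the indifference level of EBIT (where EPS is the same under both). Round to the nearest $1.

$1,493,000

At indifference, (EBIT − 68,000)(1 − t)/950,000 = (EBIT − 653,000)(1 − t)/560,000.
The (1 − t) factor cancels: (EBIT − 68,000) × 560,000 = (EBIT − 653,000) × 950,000.
Solving, EBIT = (653,000·950,000 − 68,000·560,000) / (950,000 − 560,000) = 582,270,000,000 / 390,000 = 1,493,000.00.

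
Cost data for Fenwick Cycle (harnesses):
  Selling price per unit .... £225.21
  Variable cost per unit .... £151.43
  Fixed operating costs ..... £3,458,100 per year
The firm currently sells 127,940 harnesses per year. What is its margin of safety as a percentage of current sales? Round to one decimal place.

63.4%

Contribution margin per unit = £225.21 − £151.43 = £73.78. Break-even units = £3,458,100 ÷ £73.78 = 46,870.43; break-even revenue = 46,870.43 × £225.21 = £10,555,688.55.
Actual sales revenue = 127,940 × £225.21 = £28,813,367.40.
Margin of safety = (£28,813,367.40 − £10,555,688.55) ÷ £28,813,367.40 = 63.4%.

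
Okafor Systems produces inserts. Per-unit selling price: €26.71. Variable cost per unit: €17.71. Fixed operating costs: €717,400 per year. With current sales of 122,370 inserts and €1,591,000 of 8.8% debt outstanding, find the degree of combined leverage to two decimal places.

Total contribution margin = 122,370 × €9.00 = €1,101,330.00.
Operating income = contribution − fixed costs = €1,101,330.00 − €717,400 = €383,930.00. Interest = €140,008.00.
DOL = €1,101,330.00 ÷ €383,930.00 = 2.8686; DFL = €383,930.00 ÷ €243,922.00 = 1.5740.
DCL = DOL × DFL = 2.8686 × 1.5740 = 4.5152.

4.52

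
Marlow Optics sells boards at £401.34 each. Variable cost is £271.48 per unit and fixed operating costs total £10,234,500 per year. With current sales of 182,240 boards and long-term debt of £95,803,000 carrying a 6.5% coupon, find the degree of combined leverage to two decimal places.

At 182,240 units, contribution = 182,240 × £129.86 = £23,665,686.40.
Operating income = contribution − fixed costs = £23,665,686.40 − £10,234,500 = £13,431,186.40. Interest = £6,227,195.00, so EBIT − I = £7,203,991.40.
DCL = contribution ÷ (EBIT − I) = £23,665,686.40 ÷ £7,203,991.40 = 3.2851.

3.29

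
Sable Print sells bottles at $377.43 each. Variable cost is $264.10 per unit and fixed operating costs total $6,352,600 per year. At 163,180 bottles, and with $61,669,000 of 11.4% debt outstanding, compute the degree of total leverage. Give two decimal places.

At 163,180 units, contribution = 163,180 × $113.33 = $18,493,189.40.
Subtracting fixed costs: EBIT = $18,493,189.40 − $6,352,600 = $12,140,589.40. Interest = $7,030,266.00.
DOL = $18,493,189.40 ÷ $12,140,589.40 = 1.5233; DFL = $12,140,589.40 ÷ $5,110,323.40 = 2.3757.
Combined leverage = 1.5233 × 2.3757 = 3.6189.

3.62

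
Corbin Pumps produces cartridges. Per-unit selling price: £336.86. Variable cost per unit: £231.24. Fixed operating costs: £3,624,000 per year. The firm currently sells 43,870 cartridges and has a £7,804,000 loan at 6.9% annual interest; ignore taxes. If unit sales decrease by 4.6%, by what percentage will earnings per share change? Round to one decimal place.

Total contribution margin = 43,870 × £105.62 = £4,633,549.40.
Operating income = contribution − fixed costs = £4,633,549.40 − £3,624,000 = £1,009,549.40.
Interest = £538,476.00, so EBIT − I = £471,073.40.
Degree of combined leverage = contribution ÷ (EBIT − I) = £4,633,549.40 ÷ £471,073.40 = 9.8362.
EPS therefore changes by 9.8362 × (-4.6%) = -45.2%.

-45.2%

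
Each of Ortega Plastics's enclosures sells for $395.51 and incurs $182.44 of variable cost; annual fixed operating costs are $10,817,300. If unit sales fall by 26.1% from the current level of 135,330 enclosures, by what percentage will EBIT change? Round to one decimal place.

-41.8%

Contribution at this volume is 135,330 × $213.07 = $28,834,763.10.
EBIT = $28,834,763.10 − $10,817,300 = $18,017,463.10.
So DOL = total CM / EBIT = $28,834,763.10 / $18,017,463.10 = 1.6004.
Operating income changes by 1.6004 × -26.1% = -41.8%.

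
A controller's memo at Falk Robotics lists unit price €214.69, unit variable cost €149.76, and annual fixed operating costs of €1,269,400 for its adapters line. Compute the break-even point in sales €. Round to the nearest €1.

€4,197,251

Contribution margin per unit = €214.69 − €149.76 = €64.93, a CM ratio of €64.93 ÷ €214.69 = 0.3024.
Break-even sales = FC ÷ CM ratio = €1,269,400 × €214.69 / €64.93 = €4,197,251.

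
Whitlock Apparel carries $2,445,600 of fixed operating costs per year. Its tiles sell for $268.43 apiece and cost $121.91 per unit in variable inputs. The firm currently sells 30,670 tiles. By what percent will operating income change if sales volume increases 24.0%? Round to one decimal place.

Total contribution margin = 30,670 × $146.52 = $4,493,768.40.
Operating income = contribution − fixed costs = $4,493,768.40 − $2,445,600 = $2,048,168.40.
Degree of operating leverage = $4,493,768.40 / $2,048,168.40 = 2.1940.
Operating income changes by 2.1940 × +24.0% = +52.7%.

+52.7%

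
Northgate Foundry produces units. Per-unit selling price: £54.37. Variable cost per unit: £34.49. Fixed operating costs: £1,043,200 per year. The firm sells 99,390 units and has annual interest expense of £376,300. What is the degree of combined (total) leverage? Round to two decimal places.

3.55

Contribution at this volume is 99,390 × £19.88 = £1,975,873.20.
Subtracting fixed costs: EBIT = £1,975,873.20 − £1,043,200 = £932,673.20. Interest = £376,300.00.
DOL = £1,975,873.20 ÷ £932,673.20 = 2.1185; DFL = £932,673.20 ÷ £556,373.20 = 1.6763.
Combined leverage = 2.1185 × 1.6763 = 3.5512.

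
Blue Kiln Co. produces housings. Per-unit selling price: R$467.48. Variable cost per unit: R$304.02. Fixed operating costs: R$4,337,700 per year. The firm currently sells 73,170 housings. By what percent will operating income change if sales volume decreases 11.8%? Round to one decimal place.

-18.5%

Contribution at this volume is 73,170 × R$163.46 = R$11,960,368.20.
Operating income = contribution − fixed costs = R$11,960,368.20 − R$4,337,700 = R$7,622,668.20.
Degree of operating leverage = R$11,960,368.20 / R$7,622,668.20 = 1.5691.
%ΔEBIT = DOL × %ΔSales = 1.5691 × -11.8% = -18.5%.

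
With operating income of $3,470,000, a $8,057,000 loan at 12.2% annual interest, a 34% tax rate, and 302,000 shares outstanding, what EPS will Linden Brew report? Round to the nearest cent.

Pre-tax income = $3,470,000 − $982,954.00 = $2,487,046.00.
After tax at 34%: net income = $2,487,046.00 × 0.66 = $1,641,450.36.
EPS = $1,641,450.36 ÷ 302,000 = $5.44.

$5.44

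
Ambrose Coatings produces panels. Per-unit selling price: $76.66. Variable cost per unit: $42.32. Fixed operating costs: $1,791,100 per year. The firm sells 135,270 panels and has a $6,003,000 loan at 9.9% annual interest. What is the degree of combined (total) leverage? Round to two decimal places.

Contribution at this volume is 135,270 × $34.34 = $4,645,171.80.
Operating income = contribution − fixed costs = $4,645,171.80 − $1,791,100 = $2,854,071.80. Interest = $594,297.00.
DOL = $4,645,171.80 ÷ $2,854,071.80 = 1.6276; DFL = $2,854,071.80 ÷ $2,259,774.80 = 1.2630.
Combined leverage = 1.6276 × 1.2630 = 2.0557.

2.06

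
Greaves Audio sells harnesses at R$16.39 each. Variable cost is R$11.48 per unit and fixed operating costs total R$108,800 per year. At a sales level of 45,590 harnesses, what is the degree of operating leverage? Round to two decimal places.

1.95

Total contribution margin = 45,590 × R$4.91 = R$223,846.90.
Operating income = contribution − fixed costs = R$223,846.90 − R$108,800 = R$115,046.90.
So DOL = total CM / EBIT = R$223,846.90 / R$115,046.90 = 1.9457.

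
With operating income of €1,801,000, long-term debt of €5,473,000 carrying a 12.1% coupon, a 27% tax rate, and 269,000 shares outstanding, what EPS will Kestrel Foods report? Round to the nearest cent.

Interest = €662,233.00, so EBT = €1,801,000 − €662,233.00 = €1,138,767.00.
After tax at 27%: net income = €1,138,767.00 × 0.73 = €831,299.91.
EPS = €831,299.91 ÷ 269,000 = €3.09.

€3.09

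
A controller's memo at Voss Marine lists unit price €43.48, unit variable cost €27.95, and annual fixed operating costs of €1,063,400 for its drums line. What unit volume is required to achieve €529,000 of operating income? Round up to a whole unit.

102,538 drums

Each unit contributes €43.48 − €27.95 = €15.53.
Need Q such that Q × €15.53 − €1,063,400 = €529,000, i.e. Q = €1,592,400 / €15.53 = 102,537.03 → 102,538.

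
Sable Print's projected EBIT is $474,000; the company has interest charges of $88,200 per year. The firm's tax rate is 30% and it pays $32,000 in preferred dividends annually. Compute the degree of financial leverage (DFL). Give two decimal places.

1.39

Interest = $88,200.00.
Pre-tax preferred-dividend burden = $32,000 ÷ (1 − 0.30) = $45,714.29.
DFL = EBIT ÷ [EBIT − I − D_p/(1−t)] = $474,000 ÷ [$474,000 − $88,200.00 − $45,714.29] = $474,000 ÷ $340,085.71 = 1.3938.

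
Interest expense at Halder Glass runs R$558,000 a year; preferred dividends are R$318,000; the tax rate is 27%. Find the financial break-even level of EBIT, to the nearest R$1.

R$993,616

Preferred dividends are paid after tax, so their pre-tax equivalent is R$318,000 ÷ (1 − 0.27) = R$435,616.44.
Financial break-even EBIT = interest + D_p ÷ (1 − t) = R$558,000 + R$435,616.44 = R$993,616.44.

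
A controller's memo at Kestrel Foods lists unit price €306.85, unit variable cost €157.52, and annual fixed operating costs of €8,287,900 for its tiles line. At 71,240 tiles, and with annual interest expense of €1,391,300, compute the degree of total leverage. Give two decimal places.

11.09

Contribution at this volume is 71,240 × €149.33 = €10,638,269.20.
Subtracting fixed costs: EBIT = €10,638,269.20 − €8,287,900 = €2,350,369.20. Interest = €1,391,300.00, so EBIT − I = €959,069.20.
Degree of total leverage = total CM / (EBIT − interest) = €10,638,269.20 / €959,069.20 = 11.0923.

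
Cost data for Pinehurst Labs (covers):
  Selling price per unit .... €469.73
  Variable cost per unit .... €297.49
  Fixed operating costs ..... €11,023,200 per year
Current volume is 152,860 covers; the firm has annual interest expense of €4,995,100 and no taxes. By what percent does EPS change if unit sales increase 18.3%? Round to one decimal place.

Contribution at this volume is 152,860 × €172.24 = €26,328,606.40.
EBIT = €26,328,606.40 − €11,023,200 = €15,305,406.40.
After interest of €4,995,100.00, pre-tax earnings = €10,310,306.40.
Degree of combined leverage = contribution ÷ (EBIT − I) = €26,328,606.40 ÷ €10,310,306.40 = 2.5536.
%ΔEPS = DCL × %ΔSales = 2.5536 × +18.3% = +46.7%.

+46.7%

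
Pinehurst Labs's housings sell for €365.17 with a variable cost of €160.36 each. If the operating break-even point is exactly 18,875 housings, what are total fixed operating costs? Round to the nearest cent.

€3,865,788.75

Contribution margin per unit = €365.17 − €160.36 = €204.81.
Since BE = FC / CM, FC = 18,875 × €204.81 = €3,865,788.75.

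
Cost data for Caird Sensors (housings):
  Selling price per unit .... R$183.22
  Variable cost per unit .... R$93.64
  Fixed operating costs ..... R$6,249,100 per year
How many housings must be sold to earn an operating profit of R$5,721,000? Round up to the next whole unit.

133,625 housings

Each unit contributes R$183.22 − R$93.64 = R$89.58.
Need Q such that Q × R$89.58 − R$6,249,100 = R$5,721,000, i.e. Q = R$11,970,100 / R$89.58 = 133,624.69 → 133,625.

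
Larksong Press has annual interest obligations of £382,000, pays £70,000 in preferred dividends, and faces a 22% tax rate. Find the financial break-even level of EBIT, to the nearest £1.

£471,744

Grossing the preferred dividend up to pre-tax terms: £70,000 / (1 − 0.22) = £89,743.59.
EPS = 0 when EBIT covers interest plus the pre-tax preferred burden: £382,000 + £89,743.59 = £471,743.59.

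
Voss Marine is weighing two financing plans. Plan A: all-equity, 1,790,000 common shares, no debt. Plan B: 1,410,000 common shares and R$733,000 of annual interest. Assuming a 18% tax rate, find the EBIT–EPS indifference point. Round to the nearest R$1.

R$3,452,816

At indifference, (EBIT − 0)(1 − t)/1,790,000 = (EBIT − 733,000)(1 − t)/1,410,000.
Cancelling (1 − t) and cross-multiplying: 1,410,000·(EBIT − 0) = 1,790,000·(EBIT − 733,000).
EBIT × (1,790,000 − 1,410,000) = 733,000 × 1,790,000 − 0 × 1,410,000 = 1,312,070,000,000, so EBIT = 1,312,070,000,000 ÷ 380,000 = 3,452,815.79.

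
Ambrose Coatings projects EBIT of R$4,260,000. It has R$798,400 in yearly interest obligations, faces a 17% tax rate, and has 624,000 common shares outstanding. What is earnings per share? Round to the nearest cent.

Interest = R$798,400.00, so EBT = R$4,260,000 − R$798,400.00 = R$3,461,600.00.
After tax at 17%: net income = R$3,461,600.00 × 0.83 = R$2,873,128.00.
Per share: R$2,873,128.00 / 624,000 shares = R$4.60.

R$4.60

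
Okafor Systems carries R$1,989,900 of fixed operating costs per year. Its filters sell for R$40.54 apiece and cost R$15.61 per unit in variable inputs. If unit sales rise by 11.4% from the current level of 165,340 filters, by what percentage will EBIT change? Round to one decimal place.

Contribution at this volume is 165,340 × R$24.93 = R$4,121,926.20.
Subtracting fixed costs: EBIT = R$4,121,926.20 − R$1,989,900 = R$2,132,026.20.
Degree of operating leverage = R$4,121,926.20 / R$2,132,026.20 = 1.9333.
So EBIT moves 1.9333 × (+11.4%) = +22.0%.

+22.0%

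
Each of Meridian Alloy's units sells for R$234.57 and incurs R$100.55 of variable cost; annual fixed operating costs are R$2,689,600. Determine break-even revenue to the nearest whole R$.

Contribution margin per unit = R$234.57 − R$100.55 = R$134.02, a CM ratio of R$134.02 ÷ R$234.57 = 0.5713.
Break-even revenue = fixed costs × price ÷ CM = R$2,689,600 × R$234.57 ÷ R$134.02 = R$4,707,502.

R$4,707,502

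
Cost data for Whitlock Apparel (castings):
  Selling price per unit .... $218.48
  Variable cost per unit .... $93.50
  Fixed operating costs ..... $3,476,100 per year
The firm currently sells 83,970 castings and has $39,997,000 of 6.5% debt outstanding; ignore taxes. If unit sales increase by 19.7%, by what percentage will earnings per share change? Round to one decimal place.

Total contribution margin = 83,970 × $124.98 = $10,494,570.60.
Subtracting fixed costs: EBIT = $10,494,570.60 − $3,476,100 = $7,018,470.60.
Interest = $2,599,805.00, so EBIT − I = $4,418,665.60.
DCL = total CM / (EBIT − I) = $10,494,570.60 / $4,418,665.60 = 2.3751.
%ΔEPS = DCL × %ΔSales = 2.3751 × +19.7% = +46.8%.

+46.8%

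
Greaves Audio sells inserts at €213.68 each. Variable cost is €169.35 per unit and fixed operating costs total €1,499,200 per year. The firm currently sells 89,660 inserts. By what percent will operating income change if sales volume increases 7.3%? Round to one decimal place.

At 89,660 units, contribution = 89,660 × €44.33 = €3,974,627.80.
Subtracting fixed costs: EBIT = €3,974,627.80 − €1,499,200 = €2,475,427.80.
So DOL = total CM / EBIT = €3,974,627.80 / €2,475,427.80 = 1.6056.
So EBIT moves 1.6056 × (+7.3%) = +11.7%.

+11.7%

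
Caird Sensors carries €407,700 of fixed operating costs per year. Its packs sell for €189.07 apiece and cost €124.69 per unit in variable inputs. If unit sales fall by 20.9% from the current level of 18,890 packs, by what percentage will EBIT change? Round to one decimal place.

-31.4%

Contribution at this volume is 18,890 × €64.38 = €1,216,138.20.
Subtracting fixed costs: EBIT = €1,216,138.20 − €407,700 = €808,438.20.
DOL = contribution ÷ EBIT = €1,216,138.20 ÷ €808,438.20 = 1.5043.
Operating income changes by 1.5043 × -20.9% = -31.4%.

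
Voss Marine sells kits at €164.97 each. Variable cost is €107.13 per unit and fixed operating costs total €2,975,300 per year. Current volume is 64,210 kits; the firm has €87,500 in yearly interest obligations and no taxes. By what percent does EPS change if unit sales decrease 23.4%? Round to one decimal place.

-133.5%

Contribution at this volume is 64,210 × €57.84 = €3,713,906.40.
Subtracting fixed costs: EBIT = €3,713,906.40 − €2,975,300 = €738,606.40.
After interest of €87,500.00, pre-tax earnings = €651,106.40.
DCL = total CM / (EBIT − I) = €3,713,906.40 / €651,106.40 = 5.7040.
EPS therefore changes by 5.7040 × (-23.4%) = -133.5%.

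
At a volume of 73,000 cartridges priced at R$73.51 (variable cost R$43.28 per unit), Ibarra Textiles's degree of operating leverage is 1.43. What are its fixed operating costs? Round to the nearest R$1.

R$663,580

Total contribution margin = 73,000 × R$30.23 = R$2,206,790.00.
DOL = contribution / EBIT, so EBIT = R$2,206,790.00 / 1.43 = R$1,543,209.79.
And FC = contribution − EBIT = R$2,206,790.00 − R$1,543,209.79 = R$663,580.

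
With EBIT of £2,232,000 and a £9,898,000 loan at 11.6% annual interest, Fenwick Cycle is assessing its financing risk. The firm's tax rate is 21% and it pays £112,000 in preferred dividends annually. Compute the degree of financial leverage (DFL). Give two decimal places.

Interest = £1,148,168.00.
Preferred dividends grossed up pre-tax: £112,000 / (1 − 0.21) = £141,772.15.
DFL = EBIT ÷ [EBIT − I − D_p/(1−t)] = £2,232,000 ÷ [£2,232,000 − £1,148,168.00 − £141,772.15] = £2,232,000 ÷ £942,059.85 = 2.3693.

2.37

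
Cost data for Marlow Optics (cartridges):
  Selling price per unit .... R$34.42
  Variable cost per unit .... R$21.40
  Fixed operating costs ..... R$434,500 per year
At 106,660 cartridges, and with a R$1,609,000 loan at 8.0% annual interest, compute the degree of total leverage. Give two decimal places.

1.68

At 106,660 units, contribution = 106,660 × R$13.02 = R$1,388,713.20.
Subtracting fixed costs: EBIT = R$1,388,713.20 − R$434,500 = R$954,213.20. Interest = R$128,720.00, so EBIT − I = R$825,493.20.
Degree of total leverage = total CM / (EBIT − interest) = R$1,388,713.20 / R$825,493.20 = 1.6823.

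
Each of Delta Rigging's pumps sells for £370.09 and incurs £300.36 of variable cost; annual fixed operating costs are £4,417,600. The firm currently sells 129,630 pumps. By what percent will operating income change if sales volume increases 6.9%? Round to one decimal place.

+13.5%

Total contribution margin = 129,630 × £69.73 = £9,039,099.90.
Operating income = contribution − fixed costs = £9,039,099.90 − £4,417,600 = £4,621,499.90.
DOL = contribution ÷ EBIT = £9,039,099.90 ÷ £4,621,499.90 = 1.9559.
%ΔEBIT = DOL × %ΔSales = 1.9559 × +6.9% = +13.5%.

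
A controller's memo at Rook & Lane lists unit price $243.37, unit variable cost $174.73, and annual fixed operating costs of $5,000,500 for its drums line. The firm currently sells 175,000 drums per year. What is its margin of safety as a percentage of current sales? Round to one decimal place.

58.4%

Unit CM = price − variable cost = $243.37 − $174.73 = $68.64. Break-even units = $5,000,500 ÷ $68.64 = 72,851.11; break-even revenue = 72,851.11 × $243.37 = $17,729,773.97.
Actual sales revenue = 175,000 × $243.37 = $42,589,750.00.
Margin of safety = ($42,589,750.00 − $17,729,773.97) ÷ $42,589,750.00 = 58.4%.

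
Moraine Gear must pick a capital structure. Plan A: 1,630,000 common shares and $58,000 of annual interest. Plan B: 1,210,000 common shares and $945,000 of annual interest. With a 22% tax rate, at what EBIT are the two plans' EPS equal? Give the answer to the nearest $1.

At indifference, (EBIT − 58,000)(1 − t)/1,630,000 = (EBIT − 945,000)(1 − t)/1,210,000.
Cancelling (1 − t) and cross-multiplying: 1,210,000·(EBIT − 58,000) = 1,630,000·(EBIT − 945,000).
Solving, EBIT = (945,000·1,630,000 − 58,000·1,210,000) / (1,630,000 − 1,210,000) = 1,470,170,000,000 / 420,000 = 3,500,404.76.

$3,500,405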